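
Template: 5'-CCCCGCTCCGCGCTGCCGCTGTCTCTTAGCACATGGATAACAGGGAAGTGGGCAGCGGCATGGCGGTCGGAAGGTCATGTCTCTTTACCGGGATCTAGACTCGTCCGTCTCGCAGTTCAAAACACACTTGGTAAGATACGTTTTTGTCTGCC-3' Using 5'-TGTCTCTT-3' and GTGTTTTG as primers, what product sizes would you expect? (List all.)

The forward primer TGTCTCTT matches the top strand at positions 20–27, 78–85.
The reverse primer's reverse complement is CAAAACAC, matching at positions 118–125.
Each forward site pairs with the reverse site to give a product ending at position 125: sizes 106, 48 bp.

106 bp, 48 bp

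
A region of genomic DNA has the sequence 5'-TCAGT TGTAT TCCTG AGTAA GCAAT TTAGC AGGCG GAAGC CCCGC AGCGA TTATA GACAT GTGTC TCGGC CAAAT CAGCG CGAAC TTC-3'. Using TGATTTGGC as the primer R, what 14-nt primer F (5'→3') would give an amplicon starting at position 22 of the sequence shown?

5'-CAATTTAGCAGGCG-3'

The reverse primer's reverse complement GCCAAATCA matches the template at positions 69–77; the product starts at position 22.
The forward primer is identical to the top strand over positions 22–35: CAATTTAGCAGGCG.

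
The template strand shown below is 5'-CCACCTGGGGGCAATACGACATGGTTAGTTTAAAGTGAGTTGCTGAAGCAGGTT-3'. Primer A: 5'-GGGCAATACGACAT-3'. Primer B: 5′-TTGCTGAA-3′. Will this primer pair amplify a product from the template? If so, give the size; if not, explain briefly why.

No product — both primers anneal to the same strand and extend in the same direction.

Primer A (GGGCAATACGACAT) matches the top strand at positions 9–22 (3' end points downstream).
Primer B (TTGCTGAA) also matches the top strand directly, at positions 40–47 — its reverse complement TTCAGCAA is not present.
Both primers anneal to the bottom strand with 3' ends pointing the same way, so neither can prime synthesis back toward the other.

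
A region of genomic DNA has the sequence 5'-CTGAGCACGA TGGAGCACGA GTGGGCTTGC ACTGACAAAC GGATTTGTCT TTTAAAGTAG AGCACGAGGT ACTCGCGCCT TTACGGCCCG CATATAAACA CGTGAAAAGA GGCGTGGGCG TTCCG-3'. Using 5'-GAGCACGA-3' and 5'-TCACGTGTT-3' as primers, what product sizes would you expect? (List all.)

103 bp, 93 bp, 46 bp

The forward primer GAGCACGA matches the top strand at positions 3–10, 13–20, 60–67.
The reverse primer's reverse complement is AACACGTGA, matching at positions 97–105.
Each forward site pairs with the reverse site to give a product ending at position 105: sizes 103, 93, 46 bp.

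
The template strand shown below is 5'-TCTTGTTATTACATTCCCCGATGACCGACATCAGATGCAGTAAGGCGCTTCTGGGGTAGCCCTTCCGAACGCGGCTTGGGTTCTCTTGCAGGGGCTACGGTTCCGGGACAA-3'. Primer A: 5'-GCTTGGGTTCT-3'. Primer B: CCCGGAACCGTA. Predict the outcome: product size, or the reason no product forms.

Primer A (GCTTGGGTTCT) matches the top strand at positions 74–84; it acts as a forward primer.
Primer B's reverse complement is TACGGTTCCGGG, matching the top strand at positions 96–107; it acts as a reverse primer.
The 3' ends face each other across positions 74–107, giving a 34 bp product.

Yes — a 34 bp product.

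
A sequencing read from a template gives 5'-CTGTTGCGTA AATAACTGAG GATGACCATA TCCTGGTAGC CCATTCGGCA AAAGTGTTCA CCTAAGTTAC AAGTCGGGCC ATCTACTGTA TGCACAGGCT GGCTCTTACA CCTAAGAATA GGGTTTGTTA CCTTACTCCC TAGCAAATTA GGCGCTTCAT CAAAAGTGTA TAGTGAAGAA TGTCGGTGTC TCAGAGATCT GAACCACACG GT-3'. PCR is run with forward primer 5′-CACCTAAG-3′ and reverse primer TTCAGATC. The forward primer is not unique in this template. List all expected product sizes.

145 bp, 95 bp

The forward primer CACCTAAG matches the top strand at positions 59–66, 109–116.
The reverse primer's reverse complement is GATCTGAA, matching at positions 196–203.
Each forward site pairs with the reverse site to give a product ending at position 203: sizes 145, 95 bp.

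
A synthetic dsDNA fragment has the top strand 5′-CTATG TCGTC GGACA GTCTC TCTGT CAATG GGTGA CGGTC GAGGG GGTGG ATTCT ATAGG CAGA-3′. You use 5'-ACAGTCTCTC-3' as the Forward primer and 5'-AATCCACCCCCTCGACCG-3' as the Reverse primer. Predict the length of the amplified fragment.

41 bp

The forward primer matches the template at positions 13–22.
Reverse complement of the reverse primer: CGGTCGAGGGGGTGGATT. This occurs on the top strand at positions 36–53.
The product runs from position 13 to position 53, so its length is 53 − 13 + 1 = 41 bp.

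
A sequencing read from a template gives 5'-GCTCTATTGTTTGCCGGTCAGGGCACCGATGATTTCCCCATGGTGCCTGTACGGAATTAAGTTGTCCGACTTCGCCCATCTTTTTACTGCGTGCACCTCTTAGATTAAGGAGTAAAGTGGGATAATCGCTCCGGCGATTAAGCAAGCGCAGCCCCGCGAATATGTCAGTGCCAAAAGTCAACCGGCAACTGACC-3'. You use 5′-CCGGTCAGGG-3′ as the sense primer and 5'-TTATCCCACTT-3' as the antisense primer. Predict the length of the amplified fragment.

The forward primer matches the template at positions 14–23.
Taking the reverse complement of TTATCCCACTT gives AAGTGGGATAA, found at positions 115–125 on the template; the primer anneals here to the top strand with its 3' end pointing upstream.
The product runs from position 14 to position 125, so its length is 125 − 14 + 1 = 112 bp.

112 bp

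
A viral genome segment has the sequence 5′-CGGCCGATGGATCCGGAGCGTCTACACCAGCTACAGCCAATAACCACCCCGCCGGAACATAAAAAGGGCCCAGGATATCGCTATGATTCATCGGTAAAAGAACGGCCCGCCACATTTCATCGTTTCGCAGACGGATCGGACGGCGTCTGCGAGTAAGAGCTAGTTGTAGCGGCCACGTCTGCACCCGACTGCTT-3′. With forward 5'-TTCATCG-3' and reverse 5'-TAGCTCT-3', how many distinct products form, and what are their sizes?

Two products: 76 bp, 47 bp

The forward primer TTCATCG matches the top strand at positions 87–93, 116–122.
The reverse primer's reverse complement is AGAGCTA, matching at positions 156–162.
Each forward site pairs with the reverse site to give a product ending at position 162: sizes 76, 47 bp.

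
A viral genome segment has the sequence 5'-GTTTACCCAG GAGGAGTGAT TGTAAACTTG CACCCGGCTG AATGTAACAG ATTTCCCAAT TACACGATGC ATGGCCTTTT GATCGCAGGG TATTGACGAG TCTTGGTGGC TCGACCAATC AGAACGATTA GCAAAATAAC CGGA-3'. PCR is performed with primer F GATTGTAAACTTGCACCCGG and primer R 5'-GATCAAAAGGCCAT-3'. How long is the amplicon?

67 bp

Scanning the template, GATTGTAAACTTGCACCCGG occurs at positions 18–37; this primer anneals to the bottom strand there with its 3' end pointing downstream.
The reverse primer's reverse complement is ATGGCCTTTTGATC, which matches the template at positions 71–84.
The product runs from position 18 to position 84, so its length is 84 − 18 + 1 = 67 bp.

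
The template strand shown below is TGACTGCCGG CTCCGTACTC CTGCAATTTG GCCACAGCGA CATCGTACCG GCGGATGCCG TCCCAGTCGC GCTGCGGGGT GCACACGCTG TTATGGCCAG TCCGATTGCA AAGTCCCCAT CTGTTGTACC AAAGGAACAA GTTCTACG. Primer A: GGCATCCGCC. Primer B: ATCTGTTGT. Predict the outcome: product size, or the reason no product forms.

Primer A (GGCATCCGCC) has reverse complement GGCGGATGCC, which matches the top strand at positions 50–59; primer A anneals to the top strand there with its 3' end pointing upstream toward position 50.
Primer B (ATCTGTTGT) matches the top strand directly at positions 119–127; it anneals to the bottom strand with its 3' end pointing downstream toward position 127.
The 3' ends diverge (primer A extends toward position 1, primer B toward position 148), so the primers never converge on a shared product.

No product — the primers' 3' ends point away from each other.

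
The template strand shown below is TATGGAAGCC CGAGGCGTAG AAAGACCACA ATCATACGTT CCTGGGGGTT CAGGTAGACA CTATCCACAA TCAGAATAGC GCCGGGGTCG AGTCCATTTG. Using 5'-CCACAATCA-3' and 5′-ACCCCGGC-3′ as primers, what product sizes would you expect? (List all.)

63 bp, 24 bp

The forward primer CCACAATCA matches the top strand at positions 26–34, 65–73.
The reverse primer's reverse complement is GCCGGGGT, matching at positions 81–88.
Each forward site pairs with the reverse site to give a product ending at position 88: sizes 63, 24 bp.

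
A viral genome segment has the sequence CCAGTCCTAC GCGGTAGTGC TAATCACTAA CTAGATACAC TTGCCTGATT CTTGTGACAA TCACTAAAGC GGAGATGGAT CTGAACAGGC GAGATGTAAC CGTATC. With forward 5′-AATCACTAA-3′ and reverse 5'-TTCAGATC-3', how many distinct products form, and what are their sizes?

The forward primer AATCACTAA matches the top strand at positions 22–30, 59–67.
The reverse primer's reverse complement is GATCTGAA, matching at positions 78–85.
Each forward site pairs with the reverse site to give a product ending at position 85: sizes 64, 27 bp.

Two products: 64 bp, 27 bp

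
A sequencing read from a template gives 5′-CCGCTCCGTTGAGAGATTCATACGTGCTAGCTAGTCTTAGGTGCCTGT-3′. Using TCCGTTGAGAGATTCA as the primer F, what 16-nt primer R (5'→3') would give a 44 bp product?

The forward primer binds at positions 5–20, so a 44 bp product ends at position 5 + 44 − 1 = 48.
The reverse primer anneals to the top strand over positions 33–48, i.e. to AGTCTTAGGTGCCTGT.
Its sequence written 5'→3' is the reverse complement: ACAGGCACCTAAGACT.

5'-ACAGGCACCTAAGACT-3'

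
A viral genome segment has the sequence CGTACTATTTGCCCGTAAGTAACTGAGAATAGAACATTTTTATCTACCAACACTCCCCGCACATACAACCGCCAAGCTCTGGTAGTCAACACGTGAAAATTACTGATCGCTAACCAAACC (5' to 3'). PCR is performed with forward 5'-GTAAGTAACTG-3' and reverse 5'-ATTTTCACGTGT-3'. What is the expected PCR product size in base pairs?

Scanning the template, GTAAGTAACTG occurs at positions 15–25; this primer anneals to the bottom strand there with its 3' end pointing downstream.
Reverse complement of the reverse primer: ACACGTGAAAAT. This occurs on the top strand at positions 89–100.
Product length = (reverse-primer end) − (forward-primer start) + 1 = 100 − 15 + 1 = 86 bp.

86 bp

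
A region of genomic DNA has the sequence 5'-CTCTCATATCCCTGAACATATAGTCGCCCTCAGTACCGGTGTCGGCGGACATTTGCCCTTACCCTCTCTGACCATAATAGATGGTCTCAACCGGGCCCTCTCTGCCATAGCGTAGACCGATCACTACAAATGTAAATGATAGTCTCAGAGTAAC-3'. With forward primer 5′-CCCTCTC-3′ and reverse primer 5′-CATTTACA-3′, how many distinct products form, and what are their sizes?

The forward primer CCCTCTC matches the top strand at positions 62–68, 96–102.
The reverse primer's reverse complement is TGTAAATG, matching at positions 131–138.
Each forward site pairs with the reverse site to give a product ending at position 138: sizes 77, 43 bp.

Two products: 77 bp, 43 bp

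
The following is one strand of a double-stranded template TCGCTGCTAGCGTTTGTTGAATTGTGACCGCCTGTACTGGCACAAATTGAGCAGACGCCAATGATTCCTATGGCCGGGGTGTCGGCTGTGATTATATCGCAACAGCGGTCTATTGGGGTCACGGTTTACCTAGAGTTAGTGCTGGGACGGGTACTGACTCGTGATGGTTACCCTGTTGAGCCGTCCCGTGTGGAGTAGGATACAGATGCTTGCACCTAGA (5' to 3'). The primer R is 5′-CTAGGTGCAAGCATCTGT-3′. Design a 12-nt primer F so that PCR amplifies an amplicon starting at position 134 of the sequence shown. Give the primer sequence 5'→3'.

The reverse primer's reverse complement ACAGATGCTTGCACCTAG matches the template at positions 202–219; the product starts at position 134.
The forward primer is identical to the top strand over positions 134–145: AGTTAGTGCTGG.

5'-AGTTAGTGCTGG-3'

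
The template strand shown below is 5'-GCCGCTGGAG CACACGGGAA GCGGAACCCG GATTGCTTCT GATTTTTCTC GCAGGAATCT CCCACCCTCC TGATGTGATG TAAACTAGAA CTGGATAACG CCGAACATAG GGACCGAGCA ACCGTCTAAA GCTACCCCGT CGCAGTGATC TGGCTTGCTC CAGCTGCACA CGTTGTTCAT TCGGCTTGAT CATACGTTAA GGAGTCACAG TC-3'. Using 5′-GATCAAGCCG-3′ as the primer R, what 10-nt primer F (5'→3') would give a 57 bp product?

The reverse primer's reverse complement CGGCTTGATC matches the template at positions 182–191, so the product ends at position 191.
A 57 bp product then starts at position 191 − 57 + 1 = 135.
The forward primer is identical to the top strand there: CCCCGTCGCA.

5'-CCCCGTCGCA-3'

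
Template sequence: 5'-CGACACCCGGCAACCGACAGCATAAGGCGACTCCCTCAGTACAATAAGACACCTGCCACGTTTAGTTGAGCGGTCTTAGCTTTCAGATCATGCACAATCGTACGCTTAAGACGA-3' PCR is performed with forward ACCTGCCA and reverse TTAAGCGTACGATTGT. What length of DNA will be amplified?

The forward primer matches the template at positions 51–58.
Taking the reverse complement of TTAAGCGTACGATTGT gives ACAATCGTACGCTTAA, found at positions 94–109 on the template; the primer anneals here to the top strand with its 3' end pointing upstream.
Product length = (reverse-primer end) − (forward-primer start) + 1 = 109 − 51 + 1 = 59 bp.

59 bp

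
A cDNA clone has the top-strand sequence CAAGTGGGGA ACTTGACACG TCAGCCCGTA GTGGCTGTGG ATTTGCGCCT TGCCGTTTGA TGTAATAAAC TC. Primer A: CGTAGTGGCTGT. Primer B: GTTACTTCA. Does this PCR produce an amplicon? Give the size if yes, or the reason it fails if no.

Primer B (GTTACTTCA) does not match the top strand, and its reverse complement TGAAGTAAC does not match either.
With no annealing site for primer B, no amplification occurs.

No product — primer B has no binding site in the template.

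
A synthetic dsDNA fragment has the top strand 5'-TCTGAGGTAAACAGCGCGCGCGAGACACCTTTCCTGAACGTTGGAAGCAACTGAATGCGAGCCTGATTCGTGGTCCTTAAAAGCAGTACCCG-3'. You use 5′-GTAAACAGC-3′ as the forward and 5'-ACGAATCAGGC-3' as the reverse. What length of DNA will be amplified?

65 bp

Scanning the template, GTAAACAGC occurs at positions 7–15; this primer anneals to the bottom strand there with its 3' end pointing downstream.
Taking the reverse complement of ACGAATCAGGC gives GCCTGATTCGT, found at positions 61–71 on the template; the primer anneals here to the top strand with its 3' end pointing upstream.
Product length = (reverse-primer end) − (forward-primer start) + 1 = 71 − 7 + 1 = 65 bp.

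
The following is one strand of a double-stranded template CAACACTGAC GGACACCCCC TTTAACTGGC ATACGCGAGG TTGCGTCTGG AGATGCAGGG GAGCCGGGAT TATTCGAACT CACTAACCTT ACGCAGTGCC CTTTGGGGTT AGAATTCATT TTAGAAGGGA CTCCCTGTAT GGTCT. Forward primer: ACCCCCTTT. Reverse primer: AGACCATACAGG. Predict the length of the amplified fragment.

Forward primer ACCCCCTTT is found on the top strand at positions 15–23.
Reverse complement of the reverse primer: CCTGTATGGTCT. This occurs on the top strand at positions 134–145.
Product length = (reverse-primer end) − (forward-primer start) + 1 = 145 − 15 + 1 = 131 bp.

131 bp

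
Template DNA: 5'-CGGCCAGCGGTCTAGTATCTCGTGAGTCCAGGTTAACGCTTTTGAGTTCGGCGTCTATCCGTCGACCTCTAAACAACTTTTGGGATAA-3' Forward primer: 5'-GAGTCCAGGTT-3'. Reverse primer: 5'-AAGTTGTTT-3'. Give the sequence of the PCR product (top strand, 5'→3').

Scanning the template, GAGTCCAGGTT occurs at positions 24–34; this primer anneals to the bottom strand there with its 3' end pointing downstream.
The reverse primer's reverse complement is AAACAACTT, which matches the template at positions 71–79.
The product is the template from position 24 through 79 (56 bp).

5'-GAGTCCAGGTTAACGCTTTTGAGTTCGGCGTCTATCCGTCGACCTCTAAACAACTT-3'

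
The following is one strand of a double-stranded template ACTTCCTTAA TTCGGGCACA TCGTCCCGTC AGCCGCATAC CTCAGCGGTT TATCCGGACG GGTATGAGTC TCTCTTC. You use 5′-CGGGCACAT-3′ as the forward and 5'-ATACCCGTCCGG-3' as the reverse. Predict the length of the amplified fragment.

53 bp

Scanning the template, CGGGCACAT occurs at positions 13–21; this primer anneals to the bottom strand there with its 3' end pointing downstream.
Reverse complement of the reverse primer: CCGGACGGGTAT. This occurs on the top strand at positions 54–65.
Product length = (reverse-primer end) − (forward-primer start) + 1 = 65 − 13 + 1 = 53 bp.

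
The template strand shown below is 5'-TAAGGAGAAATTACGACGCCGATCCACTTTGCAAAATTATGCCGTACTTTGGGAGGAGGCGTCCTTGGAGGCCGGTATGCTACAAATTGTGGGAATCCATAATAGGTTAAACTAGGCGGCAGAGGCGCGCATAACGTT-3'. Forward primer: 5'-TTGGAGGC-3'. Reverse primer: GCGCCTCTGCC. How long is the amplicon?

64 bp

Forward primer TTGGAGGC is found on the top strand at positions 65–72.
Reverse complement of the reverse primer: GGCAGAGGCGC. This occurs on the top strand at positions 118–128.
Amplicon spans positions 65–128: 64 bp.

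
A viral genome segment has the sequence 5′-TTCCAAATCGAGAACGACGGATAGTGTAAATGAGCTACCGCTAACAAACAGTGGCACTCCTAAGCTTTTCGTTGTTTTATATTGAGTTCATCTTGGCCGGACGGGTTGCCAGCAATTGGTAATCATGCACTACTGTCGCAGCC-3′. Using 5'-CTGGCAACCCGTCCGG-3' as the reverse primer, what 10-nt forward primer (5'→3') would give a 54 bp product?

The reverse primer's reverse complement CCGGACGGGTTGCCAG matches the template at positions 97–112, so the product ends at position 112.
A 54 bp product then starts at position 112 − 54 + 1 = 59.
The forward primer is identical to the top strand there: CCTAAGCTTT.

5'-CCTAAGCTTT-3'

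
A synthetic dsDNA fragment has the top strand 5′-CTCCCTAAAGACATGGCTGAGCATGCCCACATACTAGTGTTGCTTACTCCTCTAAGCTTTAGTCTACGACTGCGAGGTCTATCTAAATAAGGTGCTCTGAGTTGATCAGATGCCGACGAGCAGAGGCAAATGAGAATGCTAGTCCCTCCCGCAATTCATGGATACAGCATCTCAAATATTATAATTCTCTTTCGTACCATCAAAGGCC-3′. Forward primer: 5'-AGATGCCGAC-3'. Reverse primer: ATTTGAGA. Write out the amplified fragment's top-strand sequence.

Scanning the template, AGATGCCGAC occurs at positions 108–117; this primer anneals to the bottom strand there with its 3' end pointing downstream.
The reverse primer's reverse complement is TCTCAAAT, which matches the template at positions 170–177.
The product is the template from position 108 through 177 (70 bp).

5'-AGATGCCGACGAGCAGAGGCAAATGAGAATGCTAGTCCCTCCCGCAATTCATGGATACAGCATCTCAAAT-3'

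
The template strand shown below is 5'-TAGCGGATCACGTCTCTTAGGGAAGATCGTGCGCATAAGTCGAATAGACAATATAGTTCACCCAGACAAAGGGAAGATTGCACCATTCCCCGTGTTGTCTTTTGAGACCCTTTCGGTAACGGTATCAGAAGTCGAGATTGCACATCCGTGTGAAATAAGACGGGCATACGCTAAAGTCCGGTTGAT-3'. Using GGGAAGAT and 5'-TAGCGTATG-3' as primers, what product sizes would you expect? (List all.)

The forward primer GGGAAGAT matches the top strand at positions 20–27, 71–78.
The reverse primer's reverse complement is CATACGCTA, matching at positions 165–173.
Each forward site pairs with the reverse site to give a product ending at position 173: sizes 154, 103 bp.

154 bp, 103 bp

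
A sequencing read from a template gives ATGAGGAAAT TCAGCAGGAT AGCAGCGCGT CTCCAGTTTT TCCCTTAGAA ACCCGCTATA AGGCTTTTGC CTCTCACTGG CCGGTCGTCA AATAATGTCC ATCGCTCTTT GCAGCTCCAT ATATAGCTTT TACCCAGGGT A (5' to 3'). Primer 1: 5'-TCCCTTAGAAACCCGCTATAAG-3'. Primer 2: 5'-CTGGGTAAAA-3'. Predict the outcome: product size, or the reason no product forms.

Primer 1 (TCCCTTAGAAACCCGCTATAAG) matches the top strand at positions 41–62; it acts as a forward primer.
Primer 2's reverse complement is TTTTACCCAG, matching the top strand at positions 128–137; it acts as a reverse primer.
The 3' ends face each other across positions 41–137, giving a 97 bp product.

Yes — a 97 bp product.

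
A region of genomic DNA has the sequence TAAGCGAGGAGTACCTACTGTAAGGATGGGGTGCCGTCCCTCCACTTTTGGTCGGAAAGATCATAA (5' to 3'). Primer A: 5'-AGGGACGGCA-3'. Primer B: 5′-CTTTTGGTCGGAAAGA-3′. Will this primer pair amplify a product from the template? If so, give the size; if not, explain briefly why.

No product — the primers' 3' ends point away from each other.

Primer A (AGGGACGGCA) has reverse complement TGCCGTCCCT, which matches the top strand at positions 32–41; primer A anneals to the top strand there with its 3' end pointing upstream toward position 32.
Primer B (CTTTTGGTCGGAAAGA) matches the top strand directly at positions 45–60; it anneals to the bottom strand with its 3' end pointing downstream toward position 60.
The 3' ends diverge (primer A extends toward position 1, primer B toward position 66), so the primers never converge on a shared product.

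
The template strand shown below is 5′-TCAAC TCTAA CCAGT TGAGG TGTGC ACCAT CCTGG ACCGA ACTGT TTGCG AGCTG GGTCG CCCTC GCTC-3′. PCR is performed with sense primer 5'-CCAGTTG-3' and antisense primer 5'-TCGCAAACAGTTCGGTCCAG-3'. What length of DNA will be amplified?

The forward primer matches the template at positions 11–17.
Taking the reverse complement of TCGCAAACAGTTCGGTCCAG gives CTGGACCGAACTGTTTGCGA, found at positions 32–51 on the template; the primer anneals here to the top strand with its 3' end pointing upstream.
Amplicon spans positions 11–51: 41 bp.

41 bp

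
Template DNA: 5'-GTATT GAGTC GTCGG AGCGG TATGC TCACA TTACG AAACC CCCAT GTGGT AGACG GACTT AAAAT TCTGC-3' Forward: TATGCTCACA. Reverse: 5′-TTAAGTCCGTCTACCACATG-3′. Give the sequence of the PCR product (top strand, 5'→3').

Forward primer TATGCTCACA is found on the top strand at positions 21–30.
Taking the reverse complement of TTAAGTCCGTCTACCACATG gives CATGTGGTAGACGGACTTAA, found at positions 43–62 on the template; the primer anneals here to the top strand with its 3' end pointing upstream.
The product is the template from position 21 through 62 (42 bp).

5'-TATGCTCACATTACGAAACCCCCATGTGGTAGACGGACTTAA-3'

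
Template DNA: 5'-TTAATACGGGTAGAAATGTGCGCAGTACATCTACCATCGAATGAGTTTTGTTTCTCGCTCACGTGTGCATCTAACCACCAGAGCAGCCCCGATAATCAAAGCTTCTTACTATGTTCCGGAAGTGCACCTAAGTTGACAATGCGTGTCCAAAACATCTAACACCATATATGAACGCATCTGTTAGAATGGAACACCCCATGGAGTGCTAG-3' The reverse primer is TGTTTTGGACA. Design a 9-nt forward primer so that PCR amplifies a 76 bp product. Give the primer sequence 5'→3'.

5'-CAGAGCAGC-3'

The reverse primer's reverse complement TGTCCAAAACA matches the template at positions 144–154, so the product ends at position 154.
A 76 bp product then starts at position 154 − 76 + 1 = 79.
The forward primer is identical to the top strand there: CAGAGCAGC.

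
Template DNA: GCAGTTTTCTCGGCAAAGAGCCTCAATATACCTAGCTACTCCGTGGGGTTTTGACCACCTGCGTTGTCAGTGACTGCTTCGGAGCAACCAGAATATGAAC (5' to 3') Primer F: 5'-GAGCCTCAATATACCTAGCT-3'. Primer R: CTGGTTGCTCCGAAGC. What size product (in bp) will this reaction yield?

The forward primer matches the template at positions 18–37.
Taking the reverse complement of CTGGTTGCTCCGAAGC gives GCTTCGGAGCAACCAG, found at positions 76–91 on the template; the primer anneals here to the top strand with its 3' end pointing upstream.
Amplicon spans positions 18–91: 74 bp.

74 bp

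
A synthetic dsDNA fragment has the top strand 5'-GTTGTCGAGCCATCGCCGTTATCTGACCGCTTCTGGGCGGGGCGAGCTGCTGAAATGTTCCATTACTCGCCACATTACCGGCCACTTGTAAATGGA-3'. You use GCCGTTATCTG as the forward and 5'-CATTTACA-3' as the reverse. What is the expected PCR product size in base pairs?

Scanning the template, GCCGTTATCTG occurs at positions 15–25; this primer anneals to the bottom strand there with its 3' end pointing downstream.
Reverse complement of the reverse primer: TGTAAATG. This occurs on the top strand at positions 87–94.
Product length = (reverse-primer end) − (forward-primer start) + 1 = 94 − 15 + 1 = 80 bp.

80 bp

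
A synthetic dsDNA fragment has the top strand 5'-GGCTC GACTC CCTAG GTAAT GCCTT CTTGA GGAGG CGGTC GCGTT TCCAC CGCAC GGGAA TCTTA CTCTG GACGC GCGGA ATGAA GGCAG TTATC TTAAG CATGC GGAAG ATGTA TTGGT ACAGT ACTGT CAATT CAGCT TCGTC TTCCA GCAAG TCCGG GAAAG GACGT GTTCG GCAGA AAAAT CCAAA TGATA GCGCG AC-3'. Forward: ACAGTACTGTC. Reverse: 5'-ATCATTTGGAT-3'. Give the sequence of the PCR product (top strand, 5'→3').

5'-ACAGTACTGTCAATTCAGCTTCGTCTTCCAGCAAGTCCGGGAAAGGACGTGTTCGGCAGAAAAATCCAAATGAT-3'

Scanning the template, ACAGTACTGTC occurs at positions 121–131; this primer anneals to the bottom strand there with its 3' end pointing downstream.
Taking the reverse complement of ATCATTTGGAT gives ATCCAAATGAT, found at positions 184–194 on the template; the primer anneals here to the top strand with its 3' end pointing upstream.
The product is the template from position 121 through 194 (74 bp).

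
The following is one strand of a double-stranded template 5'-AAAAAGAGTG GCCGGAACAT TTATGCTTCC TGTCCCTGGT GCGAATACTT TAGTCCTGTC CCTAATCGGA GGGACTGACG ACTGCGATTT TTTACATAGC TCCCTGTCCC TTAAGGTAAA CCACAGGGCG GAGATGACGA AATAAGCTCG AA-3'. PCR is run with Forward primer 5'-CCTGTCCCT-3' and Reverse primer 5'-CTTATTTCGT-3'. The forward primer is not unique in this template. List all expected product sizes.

The forward primer CCTGTCCCT matches the top strand at positions 29–37, 55–63, 103–111.
The reverse primer's reverse complement is ACGAAATAAG, matching at positions 137–146.
Each forward site pairs with the reverse site to give a product ending at position 146: sizes 118, 92, 44 bp.

118 bp, 92 bp, 44 bp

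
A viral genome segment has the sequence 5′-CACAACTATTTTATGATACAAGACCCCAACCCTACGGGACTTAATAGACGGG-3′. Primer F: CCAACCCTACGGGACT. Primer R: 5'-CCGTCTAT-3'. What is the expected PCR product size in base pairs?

26 bp

Forward primer CCAACCCTACGGGACT is found on the top strand at positions 26–41.
Reverse complement of the reverse primer: ATAGACGG. This occurs on the top strand at positions 44–51.
Product length = (reverse-primer end) − (forward-primer start) + 1 = 51 − 26 + 1 = 26 bp.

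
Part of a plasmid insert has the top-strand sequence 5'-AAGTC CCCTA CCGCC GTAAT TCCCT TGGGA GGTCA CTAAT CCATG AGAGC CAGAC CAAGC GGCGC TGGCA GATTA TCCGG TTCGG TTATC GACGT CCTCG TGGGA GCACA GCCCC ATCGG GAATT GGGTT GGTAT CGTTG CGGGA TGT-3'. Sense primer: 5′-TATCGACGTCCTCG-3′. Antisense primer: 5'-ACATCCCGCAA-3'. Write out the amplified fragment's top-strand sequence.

Scanning the template, TATCGACGTCCTCG occurs at positions 87–100; this primer anneals to the bottom strand there with its 3' end pointing downstream.
Reverse complement of the reverse primer: TTGCGGGATGT. This occurs on the top strand at positions 138–148.
The product is the template from position 87 through 148 (62 bp).

5'-TATCGACGTCCTCGTGGGAGCACAGCCCCATCGGGAATTGGGTTGGTATCGTTGCGGGATGT-3'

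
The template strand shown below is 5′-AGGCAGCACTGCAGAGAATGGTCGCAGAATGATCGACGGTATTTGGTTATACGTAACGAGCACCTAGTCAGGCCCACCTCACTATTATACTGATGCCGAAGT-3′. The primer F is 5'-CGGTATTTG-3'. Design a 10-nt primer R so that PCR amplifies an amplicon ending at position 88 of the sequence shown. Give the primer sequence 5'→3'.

5'-ATAATAGTGA-3'

The forward primer binds at positions 37–45; the product's 3' end on the top strand is position 88.
The reverse primer anneals to the top strand over positions 79–88, i.e. to TCACTATTAT.
Its sequence written 5'→3' is the reverse complement: ATAATAGTGA.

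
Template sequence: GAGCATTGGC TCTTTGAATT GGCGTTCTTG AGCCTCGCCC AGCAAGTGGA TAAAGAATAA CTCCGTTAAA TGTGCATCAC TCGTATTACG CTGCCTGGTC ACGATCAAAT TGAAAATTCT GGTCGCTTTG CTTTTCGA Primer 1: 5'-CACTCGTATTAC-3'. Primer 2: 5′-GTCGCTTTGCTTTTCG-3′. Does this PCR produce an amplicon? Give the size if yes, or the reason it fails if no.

Primer 1 (CACTCGTATTAC) matches the top strand at positions 78–89 (3' end points downstream).
Primer 2 (GTCGCTTTGCTTTTCG) also matches the top strand directly, at positions 122–137 — its reverse complement CGAAAAGCAAAGCGAC is not present.
Both primers anneal to the bottom strand with 3' ends pointing the same way, so neither can prime synthesis back toward the other.

No product — both primers anneal to the same strand and extend in the same direction.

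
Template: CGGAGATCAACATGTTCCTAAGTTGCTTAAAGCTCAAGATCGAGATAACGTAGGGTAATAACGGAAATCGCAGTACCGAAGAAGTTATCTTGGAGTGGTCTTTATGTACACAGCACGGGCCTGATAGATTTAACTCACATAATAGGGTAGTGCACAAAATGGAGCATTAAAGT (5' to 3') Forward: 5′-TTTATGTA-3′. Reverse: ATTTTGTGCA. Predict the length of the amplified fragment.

60 bp

The forward primer matches the template at positions 101–108.
Reverse complement of the reverse primer: TGCACAAAAT. This occurs on the top strand at positions 151–160.
The product runs from position 101 to position 160, so its length is 160 − 101 + 1 = 60 bp.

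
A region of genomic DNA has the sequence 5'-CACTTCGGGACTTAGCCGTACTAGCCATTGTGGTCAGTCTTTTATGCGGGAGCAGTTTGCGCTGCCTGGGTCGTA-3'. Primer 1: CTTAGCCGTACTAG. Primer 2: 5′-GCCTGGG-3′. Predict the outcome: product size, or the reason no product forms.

No product — both primers anneal to the same strand and extend in the same direction.

Primer 1 (CTTAGCCGTACTAG) matches the top strand at positions 11–24 (3' end points downstream).
Primer 2 (GCCTGGG) also matches the top strand directly, at positions 64–70 — its reverse complement CCCAGGC is not present.
Both primers anneal to the bottom strand with 3' ends pointing the same way, so neither can prime synthesis back toward the other.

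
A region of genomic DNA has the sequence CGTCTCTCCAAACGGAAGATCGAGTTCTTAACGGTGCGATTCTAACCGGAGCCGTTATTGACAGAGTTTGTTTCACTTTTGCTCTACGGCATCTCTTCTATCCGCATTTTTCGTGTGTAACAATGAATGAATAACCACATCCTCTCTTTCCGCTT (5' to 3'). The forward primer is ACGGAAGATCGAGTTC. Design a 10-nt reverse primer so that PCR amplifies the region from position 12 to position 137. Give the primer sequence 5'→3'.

5'-TGGTTATTCA-3'

The product's 3' end on the top strand is position 137.
The reverse primer anneals to the top strand over positions 128–137, i.e. to TGAATAACCA.
Its sequence written 5'→3' is the reverse complement: TGGTTATTCA.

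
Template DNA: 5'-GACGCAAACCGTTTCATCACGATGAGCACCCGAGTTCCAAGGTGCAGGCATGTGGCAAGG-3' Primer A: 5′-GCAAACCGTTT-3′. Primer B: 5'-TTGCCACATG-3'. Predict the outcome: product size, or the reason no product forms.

Primer A (GCAAACCGTTT) matches the top strand at positions 4–14; it acts as a forward primer.
Primer B's reverse complement is CATGTGGCAA, matching the top strand at positions 49–58; it acts as a reverse primer.
The 3' ends face each other across positions 4–58, giving a 55 bp product.

Yes — a 55 bp product.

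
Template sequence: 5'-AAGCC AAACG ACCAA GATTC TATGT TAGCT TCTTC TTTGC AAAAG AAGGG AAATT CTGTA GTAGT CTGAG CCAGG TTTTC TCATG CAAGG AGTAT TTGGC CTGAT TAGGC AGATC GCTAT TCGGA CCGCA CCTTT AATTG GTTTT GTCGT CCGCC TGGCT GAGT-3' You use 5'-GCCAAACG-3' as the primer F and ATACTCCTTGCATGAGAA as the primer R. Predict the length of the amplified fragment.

93 bp

Forward primer GCCAAACG is found on the top strand at positions 3–10.
Taking the reverse complement of ATACTCCTTGCATGAGAA gives TTCTCATGCAAGGAGTAT, found at positions 78–95 on the template; the primer anneals here to the top strand with its 3' end pointing upstream.
Amplicon spans positions 3–95: 93 bp.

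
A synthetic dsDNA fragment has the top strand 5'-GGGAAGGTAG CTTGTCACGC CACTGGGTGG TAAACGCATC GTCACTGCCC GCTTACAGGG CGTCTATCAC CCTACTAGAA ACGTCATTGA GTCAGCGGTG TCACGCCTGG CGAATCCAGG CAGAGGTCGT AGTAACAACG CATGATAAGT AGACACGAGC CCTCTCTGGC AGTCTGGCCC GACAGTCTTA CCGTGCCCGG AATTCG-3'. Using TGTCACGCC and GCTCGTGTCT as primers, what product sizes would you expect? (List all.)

148 bp, 62 bp

The forward primer TGTCACGCC matches the top strand at positions 13–21, 99–107.
The reverse primer's reverse complement is AGACACGAGC, matching at positions 151–160.
Each forward site pairs with the reverse site to give a product ending at position 160: sizes 148, 62 bp.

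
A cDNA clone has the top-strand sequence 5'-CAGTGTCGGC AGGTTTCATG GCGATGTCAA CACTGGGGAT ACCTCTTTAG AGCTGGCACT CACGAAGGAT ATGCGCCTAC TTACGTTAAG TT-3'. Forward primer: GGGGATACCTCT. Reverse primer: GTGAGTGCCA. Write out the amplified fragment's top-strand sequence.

Forward primer GGGGATACCTCT is found on the top strand at positions 35–46.
Taking the reverse complement of GTGAGTGCCA gives TGGCACTCAC, found at positions 54–63 on the template; the primer anneals here to the top strand with its 3' end pointing upstream.
The product is the template from position 35 through 63 (29 bp).

5'-GGGGATACCTCTTTAGAGCTGGCACTCAC-3'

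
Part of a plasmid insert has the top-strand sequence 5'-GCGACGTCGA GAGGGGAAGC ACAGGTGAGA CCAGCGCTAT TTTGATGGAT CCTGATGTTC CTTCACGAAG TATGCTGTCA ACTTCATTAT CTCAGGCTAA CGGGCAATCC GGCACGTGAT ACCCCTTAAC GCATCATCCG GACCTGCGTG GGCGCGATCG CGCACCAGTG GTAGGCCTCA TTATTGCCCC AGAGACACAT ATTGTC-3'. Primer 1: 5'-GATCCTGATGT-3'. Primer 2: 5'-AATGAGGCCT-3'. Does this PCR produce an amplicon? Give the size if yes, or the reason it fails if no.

Yes — a 135 bp product.

Primer 1 (GATCCTGATGT) matches the top strand at positions 48–58; it acts as a forward primer.
Primer 2's reverse complement is AGGCCTCATT, matching the top strand at positions 173–182; it acts as a reverse primer.
The 3' ends face each other across positions 48–182, giving a 135 bp product.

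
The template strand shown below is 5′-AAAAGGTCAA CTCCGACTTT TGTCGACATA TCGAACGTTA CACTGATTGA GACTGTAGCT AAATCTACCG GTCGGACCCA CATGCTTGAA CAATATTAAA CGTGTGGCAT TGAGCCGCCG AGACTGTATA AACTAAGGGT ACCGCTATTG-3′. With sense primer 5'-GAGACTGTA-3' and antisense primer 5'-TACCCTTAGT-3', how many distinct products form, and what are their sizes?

Two products: 93 bp, 22 bp

The forward primer GAGACTGTA matches the top strand at positions 49–57, 120–128.
The reverse primer's reverse complement is ACTAAGGGTA, matching at positions 132–141.
Each forward site pairs with the reverse site to give a product ending at position 141: sizes 93, 22 bp.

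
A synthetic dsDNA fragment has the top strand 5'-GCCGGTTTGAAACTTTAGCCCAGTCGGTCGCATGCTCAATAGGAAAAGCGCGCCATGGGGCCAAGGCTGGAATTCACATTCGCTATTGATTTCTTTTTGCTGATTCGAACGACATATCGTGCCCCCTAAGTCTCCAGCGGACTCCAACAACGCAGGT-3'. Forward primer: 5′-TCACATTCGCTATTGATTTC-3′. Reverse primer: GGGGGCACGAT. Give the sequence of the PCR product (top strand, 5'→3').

Forward primer TCACATTCGCTATTGATTTC is found on the top strand at positions 74–93.
The reverse primer's reverse complement is ATCGTGCCCCC, which matches the template at positions 116–126.
The product is the template from position 74 through 126 (53 bp).

5'-TCACATTCGCTATTGATTTCTTTTTGCTGATTCGAACGACATATCGTGCCCCC-3'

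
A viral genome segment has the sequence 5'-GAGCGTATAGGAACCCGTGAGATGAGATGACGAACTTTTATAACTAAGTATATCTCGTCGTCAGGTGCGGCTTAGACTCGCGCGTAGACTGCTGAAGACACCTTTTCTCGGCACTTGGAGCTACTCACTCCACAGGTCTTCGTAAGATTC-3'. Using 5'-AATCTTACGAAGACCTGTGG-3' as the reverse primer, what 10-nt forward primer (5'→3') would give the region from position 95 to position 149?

The reverse primer's reverse complement CCACAGGTCTTCGTAAGATT matches the template at positions 130–149; the product starts at position 95.
The forward primer is identical to the top strand over positions 95–104: AAGACACCTT.

5'-AAGACACCTT-3'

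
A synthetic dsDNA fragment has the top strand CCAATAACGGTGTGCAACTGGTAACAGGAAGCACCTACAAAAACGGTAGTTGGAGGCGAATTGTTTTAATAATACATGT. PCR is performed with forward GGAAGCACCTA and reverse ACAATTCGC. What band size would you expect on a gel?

Scanning the template, GGAAGCACCTA occurs at positions 27–37; this primer anneals to the bottom strand there with its 3' end pointing downstream.
Reverse complement of the reverse primer: GCGAATTGT. This occurs on the top strand at positions 56–64.
Product length = (reverse-primer end) − (forward-primer start) + 1 = 64 − 27 + 1 = 38 bp.

38 bp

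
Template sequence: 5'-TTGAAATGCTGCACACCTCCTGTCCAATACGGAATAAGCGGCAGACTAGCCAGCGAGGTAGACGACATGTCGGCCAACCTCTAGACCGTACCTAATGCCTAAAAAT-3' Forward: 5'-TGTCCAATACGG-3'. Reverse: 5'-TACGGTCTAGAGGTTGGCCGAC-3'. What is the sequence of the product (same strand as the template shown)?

5'-TGTCCAATACGGAATAAGCGGCAGACTAGCCAGCGAGGTAGACGACATGTCGGCCAACCTCTAGACCGTA-3'

Scanning the template, TGTCCAATACGG occurs at positions 21–32; this primer anneals to the bottom strand there with its 3' end pointing downstream.
Taking the reverse complement of TACGGTCTAGAGGTTGGCCGAC gives GTCGGCCAACCTCTAGACCGTA, found at positions 69–90 on the template; the primer anneals here to the top strand with its 3' end pointing upstream.
The product is the template from position 21 through 90 (70 bp).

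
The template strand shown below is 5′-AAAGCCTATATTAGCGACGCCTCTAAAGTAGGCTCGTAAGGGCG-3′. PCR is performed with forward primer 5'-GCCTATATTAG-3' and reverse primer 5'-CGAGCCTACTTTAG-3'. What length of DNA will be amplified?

Scanning the template, GCCTATATTAG occurs at positions 4–14; this primer anneals to the bottom strand there with its 3' end pointing downstream.
Reverse complement of the reverse primer: CTAAAGTAGGCTCG. This occurs on the top strand at positions 23–36.
Amplicon spans positions 4–36: 33 bp.

33 bp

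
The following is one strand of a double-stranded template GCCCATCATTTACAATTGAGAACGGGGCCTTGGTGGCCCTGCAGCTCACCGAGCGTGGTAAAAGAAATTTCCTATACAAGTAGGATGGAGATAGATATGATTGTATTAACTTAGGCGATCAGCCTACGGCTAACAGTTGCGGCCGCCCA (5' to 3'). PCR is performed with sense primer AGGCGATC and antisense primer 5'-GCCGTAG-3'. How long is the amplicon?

18 bp

Forward primer AGGCGATC is found on the top strand at positions 113–120.
Taking the reverse complement of GCCGTAG gives CTACGGC, found at positions 124–130 on the template; the primer anneals here to the top strand with its 3' end pointing upstream.
Amplicon spans positions 113–130: 18 bp.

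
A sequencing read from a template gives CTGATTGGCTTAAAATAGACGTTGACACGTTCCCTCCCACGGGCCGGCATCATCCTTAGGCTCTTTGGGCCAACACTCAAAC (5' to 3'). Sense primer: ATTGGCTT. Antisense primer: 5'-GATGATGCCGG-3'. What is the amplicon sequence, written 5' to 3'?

The forward primer matches the template at positions 4–11.
Reverse complement of the reverse primer: CCGGCATCATC. This occurs on the top strand at positions 44–54.
The product is the template from position 4 through 54 (51 bp).

5'-ATTGGCTTAAAATAGACGTTGACACGTTCCCTCCCACGGGCCGGCATCATC-3'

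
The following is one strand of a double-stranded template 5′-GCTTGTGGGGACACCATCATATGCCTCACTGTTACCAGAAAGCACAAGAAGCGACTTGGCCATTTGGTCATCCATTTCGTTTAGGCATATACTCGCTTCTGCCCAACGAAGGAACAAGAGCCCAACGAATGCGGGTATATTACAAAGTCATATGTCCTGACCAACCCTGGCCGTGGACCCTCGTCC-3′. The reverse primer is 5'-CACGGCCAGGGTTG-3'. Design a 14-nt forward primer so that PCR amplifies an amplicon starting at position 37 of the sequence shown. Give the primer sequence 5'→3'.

5'-AGAAAGCACAAGAA-3'

The reverse primer's reverse complement CAACCCTGGCCGTG matches the template at positions 162–175; the product starts at position 37.
The forward primer is identical to the top strand over positions 37–50: AGAAAGCACAAGAA.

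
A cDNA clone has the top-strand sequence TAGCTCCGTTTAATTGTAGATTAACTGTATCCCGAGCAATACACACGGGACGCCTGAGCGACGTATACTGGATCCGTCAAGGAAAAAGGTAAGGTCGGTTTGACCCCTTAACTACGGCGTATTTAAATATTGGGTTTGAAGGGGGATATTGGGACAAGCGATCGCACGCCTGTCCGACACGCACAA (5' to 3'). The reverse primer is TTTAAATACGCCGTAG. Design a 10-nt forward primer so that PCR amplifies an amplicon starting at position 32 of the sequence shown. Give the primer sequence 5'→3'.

The reverse primer's reverse complement CTACGGCGTATTTAAA matches the template at positions 112–127; the product starts at position 32.
The forward primer is identical to the top strand over positions 32–41: CCGAGCAATA.

5'-CCGAGCAATA-3'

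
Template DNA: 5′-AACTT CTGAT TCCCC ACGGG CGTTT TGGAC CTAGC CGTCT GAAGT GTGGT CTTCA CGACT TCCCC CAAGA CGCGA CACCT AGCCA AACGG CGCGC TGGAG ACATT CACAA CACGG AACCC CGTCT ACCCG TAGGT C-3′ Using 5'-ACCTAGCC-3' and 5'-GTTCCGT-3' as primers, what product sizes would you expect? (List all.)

90 bp, 42 bp

The forward primer ACCTAGCC matches the top strand at positions 29–36, 77–84.
The reverse primer's reverse complement is ACGGAAC, matching at positions 112–118.
Each forward site pairs with the reverse site to give a product ending at position 118: sizes 90, 42 bp.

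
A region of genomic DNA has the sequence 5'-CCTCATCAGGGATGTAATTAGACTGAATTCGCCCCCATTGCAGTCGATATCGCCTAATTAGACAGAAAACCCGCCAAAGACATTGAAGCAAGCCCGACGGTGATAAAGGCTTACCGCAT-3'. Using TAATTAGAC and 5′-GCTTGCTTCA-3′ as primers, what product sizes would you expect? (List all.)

The forward primer TAATTAGAC matches the top strand at positions 15–23, 55–63.
The reverse primer's reverse complement is TGAAGCAAGC, matching at positions 84–93.
Each forward site pairs with the reverse site to give a product ending at position 93: sizes 79, 39 bp.

79 bp, 39 bp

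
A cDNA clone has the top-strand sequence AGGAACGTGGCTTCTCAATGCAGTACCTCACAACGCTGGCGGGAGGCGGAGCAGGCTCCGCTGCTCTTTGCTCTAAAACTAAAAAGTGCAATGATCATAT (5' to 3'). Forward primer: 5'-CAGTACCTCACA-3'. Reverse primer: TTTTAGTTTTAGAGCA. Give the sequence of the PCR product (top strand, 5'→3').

The forward primer matches the template at positions 21–32.
Reverse complement of the reverse primer: TGCTCTAAAACTAAAA. This occurs on the top strand at positions 69–84.
The product is the template from position 21 through 84 (64 bp).

5'-CAGTACCTCACAACGCTGGCGGGAGGCGGAGCAGGCTCCGCTGCTCTTTGCTCTAAAACTAAAA-3'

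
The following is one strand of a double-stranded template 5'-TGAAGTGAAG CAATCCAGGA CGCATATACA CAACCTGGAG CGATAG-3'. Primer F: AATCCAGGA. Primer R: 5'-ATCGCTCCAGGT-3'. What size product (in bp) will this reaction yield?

33 bp

Forward primer AATCCAGGA is found on the top strand at positions 12–20.
Reverse complement of the reverse primer: ACCTGGAGCGAT. This occurs on the top strand at positions 33–44.
Amplicon spans positions 12–44: 33 bp.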